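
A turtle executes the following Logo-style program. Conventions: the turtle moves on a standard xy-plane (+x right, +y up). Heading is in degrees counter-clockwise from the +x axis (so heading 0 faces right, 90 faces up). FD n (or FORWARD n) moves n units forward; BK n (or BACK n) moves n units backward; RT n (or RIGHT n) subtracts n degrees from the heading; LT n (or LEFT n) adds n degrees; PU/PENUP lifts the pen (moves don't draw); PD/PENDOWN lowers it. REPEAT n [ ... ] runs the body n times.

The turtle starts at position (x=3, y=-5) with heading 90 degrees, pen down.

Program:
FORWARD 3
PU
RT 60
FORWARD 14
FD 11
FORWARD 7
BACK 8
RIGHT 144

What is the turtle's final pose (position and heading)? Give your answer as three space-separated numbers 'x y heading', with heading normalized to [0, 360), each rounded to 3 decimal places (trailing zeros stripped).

Executing turtle program step by step:
Start: pos=(3,-5), heading=90, pen down
FD 3: (3,-5) -> (3,-2) [heading=90, draw]
PU: pen up
RT 60: heading 90 -> 30
FD 14: (3,-2) -> (15.124,5) [heading=30, move]
FD 11: (15.124,5) -> (24.651,10.5) [heading=30, move]
FD 7: (24.651,10.5) -> (30.713,14) [heading=30, move]
BK 8: (30.713,14) -> (23.785,10) [heading=30, move]
RT 144: heading 30 -> 246
Final: pos=(23.785,10), heading=246, 1 segment(s) drawn

Answer: 23.785 10 246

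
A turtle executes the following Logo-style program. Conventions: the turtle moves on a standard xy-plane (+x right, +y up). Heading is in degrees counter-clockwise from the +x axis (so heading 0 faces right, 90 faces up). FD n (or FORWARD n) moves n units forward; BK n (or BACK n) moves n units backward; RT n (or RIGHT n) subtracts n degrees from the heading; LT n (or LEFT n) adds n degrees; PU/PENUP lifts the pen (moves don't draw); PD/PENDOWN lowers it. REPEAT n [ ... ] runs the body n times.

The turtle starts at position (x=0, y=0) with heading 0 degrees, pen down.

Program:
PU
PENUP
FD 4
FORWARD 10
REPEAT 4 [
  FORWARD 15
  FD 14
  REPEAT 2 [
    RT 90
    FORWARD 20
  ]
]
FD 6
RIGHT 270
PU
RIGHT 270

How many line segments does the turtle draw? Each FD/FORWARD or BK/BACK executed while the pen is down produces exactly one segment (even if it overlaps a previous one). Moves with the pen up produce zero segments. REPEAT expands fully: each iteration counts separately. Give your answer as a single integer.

Answer: 0

Derivation:
Executing turtle program step by step:
Start: pos=(0,0), heading=0, pen down
PU: pen up
PU: pen up
FD 4: (0,0) -> (4,0) [heading=0, move]
FD 10: (4,0) -> (14,0) [heading=0, move]
REPEAT 4 [
  -- iteration 1/4 --
  FD 15: (14,0) -> (29,0) [heading=0, move]
  FD 14: (29,0) -> (43,0) [heading=0, move]
  REPEAT 2 [
    -- iteration 1/2 --
    RT 90: heading 0 -> 270
    FD 20: (43,0) -> (43,-20) [heading=270, move]
    -- iteration 2/2 --
    RT 90: heading 270 -> 180
    FD 20: (43,-20) -> (23,-20) [heading=180, move]
  ]
  -- iteration 2/4 --
  FD 15: (23,-20) -> (8,-20) [heading=180, move]
  FD 14: (8,-20) -> (-6,-20) [heading=180, move]
  REPEAT 2 [
    -- iteration 1/2 --
    RT 90: heading 180 -> 90
    FD 20: (-6,-20) -> (-6,0) [heading=90, move]
    -- iteration 2/2 --
    RT 90: heading 90 -> 0
    FD 20: (-6,0) -> (14,0) [heading=0, move]
  ]
  -- iteration 3/4 --
  FD 15: (14,0) -> (29,0) [heading=0, move]
  FD 14: (29,0) -> (43,0) [heading=0, move]
  REPEAT 2 [
    -- iteration 1/2 --
    RT 90: heading 0 -> 270
    FD 20: (43,0) -> (43,-20) [heading=270, move]
    -- iteration 2/2 --
    RT 90: heading 270 -> 180
    FD 20: (43,-20) -> (23,-20) [heading=180, move]
  ]
  -- iteration 4/4 --
  FD 15: (23,-20) -> (8,-20) [heading=180, move]
  FD 14: (8,-20) -> (-6,-20) [heading=180, move]
  REPEAT 2 [
    -- iteration 1/2 --
    RT 90: heading 180 -> 90
    FD 20: (-6,-20) -> (-6,0) [heading=90, move]
    -- iteration 2/2 --
    RT 90: heading 90 -> 0
    FD 20: (-6,0) -> (14,0) [heading=0, move]
  ]
]
FD 6: (14,0) -> (20,0) [heading=0, move]
RT 270: heading 0 -> 90
PU: pen up
RT 270: heading 90 -> 180
Final: pos=(20,0), heading=180, 0 segment(s) drawn
Segments drawn: 0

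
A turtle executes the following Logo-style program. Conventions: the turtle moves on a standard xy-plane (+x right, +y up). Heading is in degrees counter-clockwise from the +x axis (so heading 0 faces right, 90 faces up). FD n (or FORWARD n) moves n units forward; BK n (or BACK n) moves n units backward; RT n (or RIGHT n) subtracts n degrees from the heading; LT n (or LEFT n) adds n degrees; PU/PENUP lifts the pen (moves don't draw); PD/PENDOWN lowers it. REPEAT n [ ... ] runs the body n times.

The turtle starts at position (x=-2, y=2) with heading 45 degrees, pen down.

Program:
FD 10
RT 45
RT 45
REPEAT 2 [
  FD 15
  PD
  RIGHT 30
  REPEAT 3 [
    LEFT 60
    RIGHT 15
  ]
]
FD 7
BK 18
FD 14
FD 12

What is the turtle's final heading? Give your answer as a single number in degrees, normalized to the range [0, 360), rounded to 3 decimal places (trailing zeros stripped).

Executing turtle program step by step:
Start: pos=(-2,2), heading=45, pen down
FD 10: (-2,2) -> (5.071,9.071) [heading=45, draw]
RT 45: heading 45 -> 0
RT 45: heading 0 -> 315
REPEAT 2 [
  -- iteration 1/2 --
  FD 15: (5.071,9.071) -> (15.678,-1.536) [heading=315, draw]
  PD: pen down
  RT 30: heading 315 -> 285
  REPEAT 3 [
    -- iteration 1/3 --
    LT 60: heading 285 -> 345
    RT 15: heading 345 -> 330
    -- iteration 2/3 --
    LT 60: heading 330 -> 30
    RT 15: heading 30 -> 15
    -- iteration 3/3 --
    LT 60: heading 15 -> 75
    RT 15: heading 75 -> 60
  ]
  -- iteration 2/2 --
  FD 15: (15.678,-1.536) -> (23.178,11.455) [heading=60, draw]
  PD: pen down
  RT 30: heading 60 -> 30
  REPEAT 3 [
    -- iteration 1/3 --
    LT 60: heading 30 -> 90
    RT 15: heading 90 -> 75
    -- iteration 2/3 --
    LT 60: heading 75 -> 135
    RT 15: heading 135 -> 120
    -- iteration 3/3 --
    LT 60: heading 120 -> 180
    RT 15: heading 180 -> 165
  ]
]
FD 7: (23.178,11.455) -> (16.416,13.267) [heading=165, draw]
BK 18: (16.416,13.267) -> (33.803,8.608) [heading=165, draw]
FD 14: (33.803,8.608) -> (20.28,12.231) [heading=165, draw]
FD 12: (20.28,12.231) -> (8.689,15.337) [heading=165, draw]
Final: pos=(8.689,15.337), heading=165, 7 segment(s) drawn

Answer: 165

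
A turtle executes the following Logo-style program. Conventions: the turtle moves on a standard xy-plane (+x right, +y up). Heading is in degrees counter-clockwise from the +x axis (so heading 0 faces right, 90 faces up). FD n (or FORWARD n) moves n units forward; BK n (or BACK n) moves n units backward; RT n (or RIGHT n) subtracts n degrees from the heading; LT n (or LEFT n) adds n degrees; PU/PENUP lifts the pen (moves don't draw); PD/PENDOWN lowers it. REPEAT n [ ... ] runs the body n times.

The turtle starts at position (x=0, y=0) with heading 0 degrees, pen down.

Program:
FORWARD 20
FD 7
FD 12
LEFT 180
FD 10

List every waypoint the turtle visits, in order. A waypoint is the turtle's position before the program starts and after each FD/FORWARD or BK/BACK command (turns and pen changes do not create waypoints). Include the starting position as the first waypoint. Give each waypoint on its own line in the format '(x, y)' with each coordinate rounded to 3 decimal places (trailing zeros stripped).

Answer: (0, 0)
(20, 0)
(27, 0)
(39, 0)
(29, 0)

Derivation:
Executing turtle program step by step:
Start: pos=(0,0), heading=0, pen down
FD 20: (0,0) -> (20,0) [heading=0, draw]
FD 7: (20,0) -> (27,0) [heading=0, draw]
FD 12: (27,0) -> (39,0) [heading=0, draw]
LT 180: heading 0 -> 180
FD 10: (39,0) -> (29,0) [heading=180, draw]
Final: pos=(29,0), heading=180, 4 segment(s) drawn
Waypoints (5 total):
(0, 0)
(20, 0)
(27, 0)
(39, 0)
(29, 0)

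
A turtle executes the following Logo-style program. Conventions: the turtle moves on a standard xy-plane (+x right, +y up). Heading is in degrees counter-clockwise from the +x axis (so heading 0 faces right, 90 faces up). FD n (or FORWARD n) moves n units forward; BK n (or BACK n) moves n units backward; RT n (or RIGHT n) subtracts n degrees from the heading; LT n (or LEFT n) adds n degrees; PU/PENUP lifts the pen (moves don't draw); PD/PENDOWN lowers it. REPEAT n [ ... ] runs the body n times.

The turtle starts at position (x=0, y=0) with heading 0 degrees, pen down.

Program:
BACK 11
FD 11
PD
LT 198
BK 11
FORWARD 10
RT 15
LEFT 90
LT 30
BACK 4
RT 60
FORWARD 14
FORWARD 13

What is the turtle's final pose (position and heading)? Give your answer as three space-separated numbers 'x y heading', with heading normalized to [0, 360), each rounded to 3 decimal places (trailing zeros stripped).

Executing turtle program step by step:
Start: pos=(0,0), heading=0, pen down
BK 11: (0,0) -> (-11,0) [heading=0, draw]
FD 11: (-11,0) -> (0,0) [heading=0, draw]
PD: pen down
LT 198: heading 0 -> 198
BK 11: (0,0) -> (10.462,3.399) [heading=198, draw]
FD 10: (10.462,3.399) -> (0.951,0.309) [heading=198, draw]
RT 15: heading 198 -> 183
LT 90: heading 183 -> 273
LT 30: heading 273 -> 303
BK 4: (0.951,0.309) -> (-1.227,3.664) [heading=303, draw]
RT 60: heading 303 -> 243
FD 14: (-1.227,3.664) -> (-7.583,-8.81) [heading=243, draw]
FD 13: (-7.583,-8.81) -> (-13.485,-20.393) [heading=243, draw]
Final: pos=(-13.485,-20.393), heading=243, 7 segment(s) drawn

Answer: -13.485 -20.393 243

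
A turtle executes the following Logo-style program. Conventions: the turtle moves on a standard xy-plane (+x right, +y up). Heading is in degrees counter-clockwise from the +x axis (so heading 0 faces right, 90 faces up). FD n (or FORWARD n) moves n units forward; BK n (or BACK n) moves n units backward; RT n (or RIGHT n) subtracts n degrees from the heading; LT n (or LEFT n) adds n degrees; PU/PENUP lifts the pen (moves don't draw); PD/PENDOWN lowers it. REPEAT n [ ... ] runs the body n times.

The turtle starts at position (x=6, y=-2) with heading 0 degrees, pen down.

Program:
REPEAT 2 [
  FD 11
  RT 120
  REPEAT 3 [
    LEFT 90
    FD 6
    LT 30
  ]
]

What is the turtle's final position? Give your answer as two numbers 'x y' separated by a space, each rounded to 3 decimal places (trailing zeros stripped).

Answer: 11.5 -11.526

Derivation:
Executing turtle program step by step:
Start: pos=(6,-2), heading=0, pen down
REPEAT 2 [
  -- iteration 1/2 --
  FD 11: (6,-2) -> (17,-2) [heading=0, draw]
  RT 120: heading 0 -> 240
  REPEAT 3 [
    -- iteration 1/3 --
    LT 90: heading 240 -> 330
    FD 6: (17,-2) -> (22.196,-5) [heading=330, draw]
    LT 30: heading 330 -> 0
    -- iteration 2/3 --
    LT 90: heading 0 -> 90
    FD 6: (22.196,-5) -> (22.196,1) [heading=90, draw]
    LT 30: heading 90 -> 120
    -- iteration 3/3 --
    LT 90: heading 120 -> 210
    FD 6: (22.196,1) -> (17,-2) [heading=210, draw]
    LT 30: heading 210 -> 240
  ]
  -- iteration 2/2 --
  FD 11: (17,-2) -> (11.5,-11.526) [heading=240, draw]
  RT 120: heading 240 -> 120
  REPEAT 3 [
    -- iteration 1/3 --
    LT 90: heading 120 -> 210
    FD 6: (11.5,-11.526) -> (6.304,-14.526) [heading=210, draw]
    LT 30: heading 210 -> 240
    -- iteration 2/3 --
    LT 90: heading 240 -> 330
    FD 6: (6.304,-14.526) -> (11.5,-17.526) [heading=330, draw]
    LT 30: heading 330 -> 0
    -- iteration 3/3 --
    LT 90: heading 0 -> 90
    FD 6: (11.5,-17.526) -> (11.5,-11.526) [heading=90, draw]
    LT 30: heading 90 -> 120
  ]
]
Final: pos=(11.5,-11.526), heading=120, 8 segment(s) drawn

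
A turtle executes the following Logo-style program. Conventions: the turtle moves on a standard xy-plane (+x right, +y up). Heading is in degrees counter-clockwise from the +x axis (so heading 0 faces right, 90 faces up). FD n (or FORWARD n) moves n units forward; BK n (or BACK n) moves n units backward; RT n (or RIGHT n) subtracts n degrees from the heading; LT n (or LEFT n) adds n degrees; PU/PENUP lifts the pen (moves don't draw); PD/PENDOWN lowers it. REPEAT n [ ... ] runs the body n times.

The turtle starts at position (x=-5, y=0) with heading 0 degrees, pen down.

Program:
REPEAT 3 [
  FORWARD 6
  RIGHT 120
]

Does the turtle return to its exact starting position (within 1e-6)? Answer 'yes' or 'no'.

Answer: yes

Derivation:
Executing turtle program step by step:
Start: pos=(-5,0), heading=0, pen down
REPEAT 3 [
  -- iteration 1/3 --
  FD 6: (-5,0) -> (1,0) [heading=0, draw]
  RT 120: heading 0 -> 240
  -- iteration 2/3 --
  FD 6: (1,0) -> (-2,-5.196) [heading=240, draw]
  RT 120: heading 240 -> 120
  -- iteration 3/3 --
  FD 6: (-2,-5.196) -> (-5,0) [heading=120, draw]
  RT 120: heading 120 -> 0
]
Final: pos=(-5,0), heading=0, 3 segment(s) drawn

Start position: (-5, 0)
Final position: (-5, 0)
Distance = 0; < 1e-6 -> CLOSED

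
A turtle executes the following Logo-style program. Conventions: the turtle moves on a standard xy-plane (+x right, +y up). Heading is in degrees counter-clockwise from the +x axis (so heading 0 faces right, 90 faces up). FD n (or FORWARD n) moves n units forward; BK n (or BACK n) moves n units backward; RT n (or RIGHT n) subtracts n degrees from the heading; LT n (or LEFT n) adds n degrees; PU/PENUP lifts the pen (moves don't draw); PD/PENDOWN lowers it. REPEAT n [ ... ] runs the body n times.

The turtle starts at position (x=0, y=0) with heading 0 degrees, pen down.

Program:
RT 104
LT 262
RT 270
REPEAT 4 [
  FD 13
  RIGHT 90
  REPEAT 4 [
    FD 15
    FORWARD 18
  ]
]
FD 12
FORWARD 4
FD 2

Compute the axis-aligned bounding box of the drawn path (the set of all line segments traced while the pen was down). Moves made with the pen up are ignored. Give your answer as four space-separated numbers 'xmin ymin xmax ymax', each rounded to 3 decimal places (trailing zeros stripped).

Executing turtle program step by step:
Start: pos=(0,0), heading=0, pen down
RT 104: heading 0 -> 256
LT 262: heading 256 -> 158
RT 270: heading 158 -> 248
REPEAT 4 [
  -- iteration 1/4 --
  FD 13: (0,0) -> (-4.87,-12.053) [heading=248, draw]
  RT 90: heading 248 -> 158
  REPEAT 4 [
    -- iteration 1/4 --
    FD 15: (-4.87,-12.053) -> (-18.778,-6.434) [heading=158, draw]
    FD 18: (-18.778,-6.434) -> (-35.467,0.309) [heading=158, draw]
    -- iteration 2/4 --
    FD 15: (-35.467,0.309) -> (-49.375,5.928) [heading=158, draw]
    FD 18: (-49.375,5.928) -> (-66.064,12.671) [heading=158, draw]
    -- iteration 3/4 --
    FD 15: (-66.064,12.671) -> (-79.972,18.29) [heading=158, draw]
    FD 18: (-79.972,18.29) -> (-96.661,25.033) [heading=158, draw]
    -- iteration 4/4 --
    FD 15: (-96.661,25.033) -> (-110.569,30.652) [heading=158, draw]
    FD 18: (-110.569,30.652) -> (-127.258,37.395) [heading=158, draw]
  ]
  -- iteration 2/4 --
  FD 13: (-127.258,37.395) -> (-139.312,42.265) [heading=158, draw]
  RT 90: heading 158 -> 68
  REPEAT 4 [
    -- iteration 1/4 --
    FD 15: (-139.312,42.265) -> (-133.692,56.172) [heading=68, draw]
    FD 18: (-133.692,56.172) -> (-126.95,72.862) [heading=68, draw]
    -- iteration 2/4 --
    FD 15: (-126.95,72.862) -> (-121.33,86.769) [heading=68, draw]
    FD 18: (-121.33,86.769) -> (-114.588,103.459) [heading=68, draw]
    -- iteration 3/4 --
    FD 15: (-114.588,103.459) -> (-108.968,117.366) [heading=68, draw]
    FD 18: (-108.968,117.366) -> (-102.225,134.056) [heading=68, draw]
    -- iteration 4/4 --
    FD 15: (-102.225,134.056) -> (-96.606,147.964) [heading=68, draw]
    FD 18: (-96.606,147.964) -> (-89.863,164.653) [heading=68, draw]
  ]
  -- iteration 3/4 --
  FD 13: (-89.863,164.653) -> (-84.994,176.706) [heading=68, draw]
  RT 90: heading 68 -> 338
  REPEAT 4 [
    -- iteration 1/4 --
    FD 15: (-84.994,176.706) -> (-71.086,171.087) [heading=338, draw]
    FD 18: (-71.086,171.087) -> (-54.397,164.344) [heading=338, draw]
    -- iteration 2/4 --
    FD 15: (-54.397,164.344) -> (-40.489,158.725) [heading=338, draw]
    FD 18: (-40.489,158.725) -> (-23.799,151.982) [heading=338, draw]
    -- iteration 3/4 --
    FD 15: (-23.799,151.982) -> (-9.892,146.363) [heading=338, draw]
    FD 18: (-9.892,146.363) -> (6.798,139.62) [heading=338, draw]
    -- iteration 4/4 --
    FD 15: (6.798,139.62) -> (20.705,134.001) [heading=338, draw]
    FD 18: (20.705,134.001) -> (37.395,127.258) [heading=338, draw]
  ]
  -- iteration 4/4 --
  FD 13: (37.395,127.258) -> (49.448,122.388) [heading=338, draw]
  RT 90: heading 338 -> 248
  REPEAT 4 [
    -- iteration 1/4 --
    FD 15: (49.448,122.388) -> (43.829,108.481) [heading=248, draw]
    FD 18: (43.829,108.481) -> (37.086,91.791) [heading=248, draw]
    -- iteration 2/4 --
    FD 15: (37.086,91.791) -> (31.467,77.883) [heading=248, draw]
    FD 18: (31.467,77.883) -> (24.724,61.194) [heading=248, draw]
    -- iteration 3/4 --
    FD 15: (24.724,61.194) -> (19.105,47.286) [heading=248, draw]
    FD 18: (19.105,47.286) -> (12.362,30.597) [heading=248, draw]
    -- iteration 4/4 --
    FD 15: (12.362,30.597) -> (6.743,16.689) [heading=248, draw]
    FD 18: (6.743,16.689) -> (0,0) [heading=248, draw]
  ]
]
FD 12: (0,0) -> (-4.495,-11.126) [heading=248, draw]
FD 4: (-4.495,-11.126) -> (-5.994,-14.835) [heading=248, draw]
FD 2: (-5.994,-14.835) -> (-6.743,-16.689) [heading=248, draw]
Final: pos=(-6.743,-16.689), heading=248, 39 segment(s) drawn

Segment endpoints: x in {-139.312, -133.692, -127.258, -126.95, -121.33, -114.588, -110.569, -108.968, -102.225, -96.661, -96.606, -89.863, -84.994, -79.972, -71.086, -66.064, -54.397, -49.375, -40.489, -35.467, -23.799, -18.778, -9.892, -6.743, -5.994, -4.87, -4.495, 0, 0, 6.743, 6.798, 12.362, 19.105, 20.705, 24.724, 31.467, 37.086, 37.395, 43.829, 49.448}, y in {-16.689, -14.835, -12.053, -11.126, -6.434, 0, 0, 0.309, 5.928, 12.671, 16.689, 18.29, 25.033, 30.597, 30.652, 37.395, 42.265, 47.286, 56.172, 61.194, 72.862, 77.883, 86.769, 91.791, 103.459, 108.481, 117.366, 122.388, 127.258, 134.001, 134.056, 139.62, 146.363, 147.964, 151.982, 158.725, 164.344, 164.653, 171.087, 176.706}
xmin=-139.312, ymin=-16.689, xmax=49.448, ymax=176.706

Answer: -139.312 -16.689 49.448 176.706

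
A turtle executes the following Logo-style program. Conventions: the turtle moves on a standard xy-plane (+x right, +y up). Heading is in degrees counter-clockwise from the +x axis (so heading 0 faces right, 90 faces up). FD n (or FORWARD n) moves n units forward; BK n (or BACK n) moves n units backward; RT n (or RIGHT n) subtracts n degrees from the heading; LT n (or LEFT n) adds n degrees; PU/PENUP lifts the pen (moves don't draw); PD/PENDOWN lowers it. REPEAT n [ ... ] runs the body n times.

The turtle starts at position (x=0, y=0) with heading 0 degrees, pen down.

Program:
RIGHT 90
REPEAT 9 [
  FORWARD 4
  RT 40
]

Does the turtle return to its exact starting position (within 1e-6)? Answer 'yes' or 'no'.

Answer: yes

Derivation:
Executing turtle program step by step:
Start: pos=(0,0), heading=0, pen down
RT 90: heading 0 -> 270
REPEAT 9 [
  -- iteration 1/9 --
  FD 4: (0,0) -> (0,-4) [heading=270, draw]
  RT 40: heading 270 -> 230
  -- iteration 2/9 --
  FD 4: (0,-4) -> (-2.571,-7.064) [heading=230, draw]
  RT 40: heading 230 -> 190
  -- iteration 3/9 --
  FD 4: (-2.571,-7.064) -> (-6.51,-7.759) [heading=190, draw]
  RT 40: heading 190 -> 150
  -- iteration 4/9 --
  FD 4: (-6.51,-7.759) -> (-9.974,-5.759) [heading=150, draw]
  RT 40: heading 150 -> 110
  -- iteration 5/9 --
  FD 4: (-9.974,-5.759) -> (-11.343,-2) [heading=110, draw]
  RT 40: heading 110 -> 70
  -- iteration 6/9 --
  FD 4: (-11.343,-2) -> (-9.974,1.759) [heading=70, draw]
  RT 40: heading 70 -> 30
  -- iteration 7/9 --
  FD 4: (-9.974,1.759) -> (-6.51,3.759) [heading=30, draw]
  RT 40: heading 30 -> 350
  -- iteration 8/9 --
  FD 4: (-6.51,3.759) -> (-2.571,3.064) [heading=350, draw]
  RT 40: heading 350 -> 310
  -- iteration 9/9 --
  FD 4: (-2.571,3.064) -> (0,0) [heading=310, draw]
  RT 40: heading 310 -> 270
]
Final: pos=(0,0), heading=270, 9 segment(s) drawn

Start position: (0, 0)
Final position: (0, 0)
Distance = 0; < 1e-6 -> CLOSED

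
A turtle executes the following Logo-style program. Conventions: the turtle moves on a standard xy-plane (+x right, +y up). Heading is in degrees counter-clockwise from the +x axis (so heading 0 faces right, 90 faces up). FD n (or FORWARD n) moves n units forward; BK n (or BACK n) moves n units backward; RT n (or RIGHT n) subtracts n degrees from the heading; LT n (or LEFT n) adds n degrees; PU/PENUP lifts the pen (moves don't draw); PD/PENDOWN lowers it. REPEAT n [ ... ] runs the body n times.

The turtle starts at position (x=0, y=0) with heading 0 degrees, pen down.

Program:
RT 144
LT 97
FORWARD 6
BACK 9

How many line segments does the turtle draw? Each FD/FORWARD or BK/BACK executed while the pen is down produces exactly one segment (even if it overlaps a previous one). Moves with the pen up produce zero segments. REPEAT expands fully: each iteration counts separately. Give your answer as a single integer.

Answer: 2

Derivation:
Executing turtle program step by step:
Start: pos=(0,0), heading=0, pen down
RT 144: heading 0 -> 216
LT 97: heading 216 -> 313
FD 6: (0,0) -> (4.092,-4.388) [heading=313, draw]
BK 9: (4.092,-4.388) -> (-2.046,2.194) [heading=313, draw]
Final: pos=(-2.046,2.194), heading=313, 2 segment(s) drawn
Segments drawn: 2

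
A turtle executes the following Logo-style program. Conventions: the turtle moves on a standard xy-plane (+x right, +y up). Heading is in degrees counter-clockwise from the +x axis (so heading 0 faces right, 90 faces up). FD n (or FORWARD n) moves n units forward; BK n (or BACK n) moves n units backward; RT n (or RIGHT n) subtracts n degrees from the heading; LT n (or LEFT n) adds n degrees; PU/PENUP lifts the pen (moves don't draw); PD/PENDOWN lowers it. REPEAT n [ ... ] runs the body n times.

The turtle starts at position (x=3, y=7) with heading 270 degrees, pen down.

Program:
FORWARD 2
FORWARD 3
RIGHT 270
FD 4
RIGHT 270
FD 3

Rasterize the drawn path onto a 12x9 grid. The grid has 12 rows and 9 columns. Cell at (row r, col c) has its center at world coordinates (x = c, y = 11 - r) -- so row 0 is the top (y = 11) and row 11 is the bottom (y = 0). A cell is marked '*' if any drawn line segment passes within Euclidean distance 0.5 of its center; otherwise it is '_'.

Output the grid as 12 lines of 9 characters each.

Answer: _________
_________
_________
_________
___*_____
___*_____
___*___*_
___*___*_
___*___*_
___*****_
_________
_________

Derivation:
Segment 0: (3,7) -> (3,5)
Segment 1: (3,5) -> (3,2)
Segment 2: (3,2) -> (7,2)
Segment 3: (7,2) -> (7,5)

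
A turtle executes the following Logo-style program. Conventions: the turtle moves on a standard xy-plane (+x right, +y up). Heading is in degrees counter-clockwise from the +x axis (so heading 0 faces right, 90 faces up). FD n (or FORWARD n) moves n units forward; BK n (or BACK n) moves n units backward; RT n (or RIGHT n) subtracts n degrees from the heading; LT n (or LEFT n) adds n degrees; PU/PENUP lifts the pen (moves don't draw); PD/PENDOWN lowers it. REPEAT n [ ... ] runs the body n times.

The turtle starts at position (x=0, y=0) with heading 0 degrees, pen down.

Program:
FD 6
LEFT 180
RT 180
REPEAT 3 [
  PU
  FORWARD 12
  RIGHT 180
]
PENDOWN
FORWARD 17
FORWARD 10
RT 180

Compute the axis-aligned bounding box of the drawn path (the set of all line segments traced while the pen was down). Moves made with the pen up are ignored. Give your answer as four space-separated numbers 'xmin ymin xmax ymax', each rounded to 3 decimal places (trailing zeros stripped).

Answer: -9 0 18 0

Derivation:
Executing turtle program step by step:
Start: pos=(0,0), heading=0, pen down
FD 6: (0,0) -> (6,0) [heading=0, draw]
LT 180: heading 0 -> 180
RT 180: heading 180 -> 0
REPEAT 3 [
  -- iteration 1/3 --
  PU: pen up
  FD 12: (6,0) -> (18,0) [heading=0, move]
  RT 180: heading 0 -> 180
  -- iteration 2/3 --
  PU: pen up
  FD 12: (18,0) -> (6,0) [heading=180, move]
  RT 180: heading 180 -> 0
  -- iteration 3/3 --
  PU: pen up
  FD 12: (6,0) -> (18,0) [heading=0, move]
  RT 180: heading 0 -> 180
]
PD: pen down
FD 17: (18,0) -> (1,0) [heading=180, draw]
FD 10: (1,0) -> (-9,0) [heading=180, draw]
RT 180: heading 180 -> 0
Final: pos=(-9,0), heading=0, 3 segment(s) drawn

Segment endpoints: x in {-9, 0, 1, 6, 18}, y in {0, 0, 0, 0}
xmin=-9, ymin=0, xmax=18, ymax=0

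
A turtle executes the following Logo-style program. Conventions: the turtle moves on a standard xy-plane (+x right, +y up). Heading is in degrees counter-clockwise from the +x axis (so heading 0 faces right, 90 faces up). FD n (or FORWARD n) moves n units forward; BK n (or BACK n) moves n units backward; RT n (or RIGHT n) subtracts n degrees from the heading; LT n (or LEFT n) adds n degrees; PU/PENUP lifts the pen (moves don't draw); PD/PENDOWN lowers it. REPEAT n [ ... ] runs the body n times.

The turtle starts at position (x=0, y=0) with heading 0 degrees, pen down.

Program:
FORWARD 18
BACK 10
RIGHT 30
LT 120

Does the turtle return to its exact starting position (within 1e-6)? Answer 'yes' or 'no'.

Executing turtle program step by step:
Start: pos=(0,0), heading=0, pen down
FD 18: (0,0) -> (18,0) [heading=0, draw]
BK 10: (18,0) -> (8,0) [heading=0, draw]
RT 30: heading 0 -> 330
LT 120: heading 330 -> 90
Final: pos=(8,0), heading=90, 2 segment(s) drawn

Start position: (0, 0)
Final position: (8, 0)
Distance = 8; >= 1e-6 -> NOT closed

Answer: no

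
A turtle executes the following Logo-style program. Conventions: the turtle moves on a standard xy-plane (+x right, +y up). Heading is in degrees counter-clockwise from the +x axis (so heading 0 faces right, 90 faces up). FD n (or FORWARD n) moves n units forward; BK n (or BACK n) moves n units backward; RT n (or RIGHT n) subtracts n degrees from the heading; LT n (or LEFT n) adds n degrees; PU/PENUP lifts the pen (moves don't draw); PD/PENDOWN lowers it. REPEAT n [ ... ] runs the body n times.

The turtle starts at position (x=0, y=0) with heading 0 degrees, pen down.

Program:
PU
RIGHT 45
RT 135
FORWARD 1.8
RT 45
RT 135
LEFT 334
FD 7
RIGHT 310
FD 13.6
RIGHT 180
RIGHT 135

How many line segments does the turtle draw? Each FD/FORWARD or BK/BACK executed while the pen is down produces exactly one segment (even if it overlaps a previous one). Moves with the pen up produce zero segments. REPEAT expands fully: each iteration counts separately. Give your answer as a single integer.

Executing turtle program step by step:
Start: pos=(0,0), heading=0, pen down
PU: pen up
RT 45: heading 0 -> 315
RT 135: heading 315 -> 180
FD 1.8: (0,0) -> (-1.8,0) [heading=180, move]
RT 45: heading 180 -> 135
RT 135: heading 135 -> 0
LT 334: heading 0 -> 334
FD 7: (-1.8,0) -> (4.492,-3.069) [heading=334, move]
RT 310: heading 334 -> 24
FD 13.6: (4.492,-3.069) -> (16.916,2.463) [heading=24, move]
RT 180: heading 24 -> 204
RT 135: heading 204 -> 69
Final: pos=(16.916,2.463), heading=69, 0 segment(s) drawn
Segments drawn: 0

Answer: 0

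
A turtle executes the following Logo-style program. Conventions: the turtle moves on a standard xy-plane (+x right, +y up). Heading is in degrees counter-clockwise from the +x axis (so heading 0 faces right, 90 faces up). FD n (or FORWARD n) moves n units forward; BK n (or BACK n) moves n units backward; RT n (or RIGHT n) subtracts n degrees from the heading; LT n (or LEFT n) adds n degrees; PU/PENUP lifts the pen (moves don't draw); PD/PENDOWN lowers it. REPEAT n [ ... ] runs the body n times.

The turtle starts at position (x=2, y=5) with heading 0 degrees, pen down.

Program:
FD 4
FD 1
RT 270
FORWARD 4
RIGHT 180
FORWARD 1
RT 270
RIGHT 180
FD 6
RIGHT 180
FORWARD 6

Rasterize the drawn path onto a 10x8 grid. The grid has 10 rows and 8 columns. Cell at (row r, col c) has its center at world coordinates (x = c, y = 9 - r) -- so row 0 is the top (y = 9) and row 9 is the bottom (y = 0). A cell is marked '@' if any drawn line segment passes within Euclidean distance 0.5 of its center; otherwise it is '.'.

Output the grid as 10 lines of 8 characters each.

Segment 0: (2,5) -> (6,5)
Segment 1: (6,5) -> (7,5)
Segment 2: (7,5) -> (7,9)
Segment 3: (7,9) -> (7,8)
Segment 4: (7,8) -> (1,8)
Segment 5: (1,8) -> (7,8)

Answer: .......@
.@@@@@@@
.......@
.......@
..@@@@@@
........
........
........
........
........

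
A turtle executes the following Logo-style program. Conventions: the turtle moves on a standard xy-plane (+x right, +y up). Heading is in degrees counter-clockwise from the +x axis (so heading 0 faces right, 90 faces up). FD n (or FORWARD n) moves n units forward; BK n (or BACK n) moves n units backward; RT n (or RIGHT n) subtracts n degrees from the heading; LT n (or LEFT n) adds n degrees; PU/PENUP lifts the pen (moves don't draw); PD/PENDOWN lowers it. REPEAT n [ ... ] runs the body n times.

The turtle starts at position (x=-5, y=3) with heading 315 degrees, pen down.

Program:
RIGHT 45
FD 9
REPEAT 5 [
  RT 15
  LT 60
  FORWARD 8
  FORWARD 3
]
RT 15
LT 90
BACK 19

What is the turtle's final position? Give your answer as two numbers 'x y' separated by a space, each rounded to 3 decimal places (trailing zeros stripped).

Executing turtle program step by step:
Start: pos=(-5,3), heading=315, pen down
RT 45: heading 315 -> 270
FD 9: (-5,3) -> (-5,-6) [heading=270, draw]
REPEAT 5 [
  -- iteration 1/5 --
  RT 15: heading 270 -> 255
  LT 60: heading 255 -> 315
  FD 8: (-5,-6) -> (0.657,-11.657) [heading=315, draw]
  FD 3: (0.657,-11.657) -> (2.778,-13.778) [heading=315, draw]
  -- iteration 2/5 --
  RT 15: heading 315 -> 300
  LT 60: heading 300 -> 0
  FD 8: (2.778,-13.778) -> (10.778,-13.778) [heading=0, draw]
  FD 3: (10.778,-13.778) -> (13.778,-13.778) [heading=0, draw]
  -- iteration 3/5 --
  RT 15: heading 0 -> 345
  LT 60: heading 345 -> 45
  FD 8: (13.778,-13.778) -> (19.435,-8.121) [heading=45, draw]
  FD 3: (19.435,-8.121) -> (21.556,-6) [heading=45, draw]
  -- iteration 4/5 --
  RT 15: heading 45 -> 30
  LT 60: heading 30 -> 90
  FD 8: (21.556,-6) -> (21.556,2) [heading=90, draw]
  FD 3: (21.556,2) -> (21.556,5) [heading=90, draw]
  -- iteration 5/5 --
  RT 15: heading 90 -> 75
  LT 60: heading 75 -> 135
  FD 8: (21.556,5) -> (15.899,10.657) [heading=135, draw]
  FD 3: (15.899,10.657) -> (13.778,12.778) [heading=135, draw]
]
RT 15: heading 135 -> 120
LT 90: heading 120 -> 210
BK 19: (13.778,12.778) -> (30.233,22.278) [heading=210, draw]
Final: pos=(30.233,22.278), heading=210, 12 segment(s) drawn

Answer: 30.233 22.278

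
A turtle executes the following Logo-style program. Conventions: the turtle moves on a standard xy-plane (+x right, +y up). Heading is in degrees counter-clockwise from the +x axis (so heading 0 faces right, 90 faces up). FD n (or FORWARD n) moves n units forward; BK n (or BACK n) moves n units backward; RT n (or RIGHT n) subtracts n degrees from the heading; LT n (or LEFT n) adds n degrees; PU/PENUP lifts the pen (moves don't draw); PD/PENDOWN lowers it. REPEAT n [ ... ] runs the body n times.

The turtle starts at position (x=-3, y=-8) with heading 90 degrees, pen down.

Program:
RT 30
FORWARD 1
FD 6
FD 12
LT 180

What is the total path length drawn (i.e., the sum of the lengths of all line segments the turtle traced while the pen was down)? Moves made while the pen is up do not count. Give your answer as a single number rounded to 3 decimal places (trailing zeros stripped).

Answer: 19

Derivation:
Executing turtle program step by step:
Start: pos=(-3,-8), heading=90, pen down
RT 30: heading 90 -> 60
FD 1: (-3,-8) -> (-2.5,-7.134) [heading=60, draw]
FD 6: (-2.5,-7.134) -> (0.5,-1.938) [heading=60, draw]
FD 12: (0.5,-1.938) -> (6.5,8.454) [heading=60, draw]
LT 180: heading 60 -> 240
Final: pos=(6.5,8.454), heading=240, 3 segment(s) drawn

Segment lengths:
  seg 1: (-3,-8) -> (-2.5,-7.134), length = 1
  seg 2: (-2.5,-7.134) -> (0.5,-1.938), length = 6
  seg 3: (0.5,-1.938) -> (6.5,8.454), length = 12
Total = 19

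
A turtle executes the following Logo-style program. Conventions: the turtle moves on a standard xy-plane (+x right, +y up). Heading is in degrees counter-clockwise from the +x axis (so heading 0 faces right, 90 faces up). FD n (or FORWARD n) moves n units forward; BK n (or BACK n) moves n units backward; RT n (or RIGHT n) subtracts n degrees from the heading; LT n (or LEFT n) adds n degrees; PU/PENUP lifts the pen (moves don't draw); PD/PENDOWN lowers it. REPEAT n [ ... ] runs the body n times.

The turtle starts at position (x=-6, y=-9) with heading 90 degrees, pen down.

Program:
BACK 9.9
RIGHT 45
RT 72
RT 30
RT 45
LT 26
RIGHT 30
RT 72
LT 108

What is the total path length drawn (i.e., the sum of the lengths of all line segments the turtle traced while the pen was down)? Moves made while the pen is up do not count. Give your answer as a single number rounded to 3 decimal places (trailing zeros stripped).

Executing turtle program step by step:
Start: pos=(-6,-9), heading=90, pen down
BK 9.9: (-6,-9) -> (-6,-18.9) [heading=90, draw]
RT 45: heading 90 -> 45
RT 72: heading 45 -> 333
RT 30: heading 333 -> 303
RT 45: heading 303 -> 258
LT 26: heading 258 -> 284
RT 30: heading 284 -> 254
RT 72: heading 254 -> 182
LT 108: heading 182 -> 290
Final: pos=(-6,-18.9), heading=290, 1 segment(s) drawn

Segment lengths:
  seg 1: (-6,-9) -> (-6,-18.9), length = 9.9
Total = 9.9

Answer: 9.9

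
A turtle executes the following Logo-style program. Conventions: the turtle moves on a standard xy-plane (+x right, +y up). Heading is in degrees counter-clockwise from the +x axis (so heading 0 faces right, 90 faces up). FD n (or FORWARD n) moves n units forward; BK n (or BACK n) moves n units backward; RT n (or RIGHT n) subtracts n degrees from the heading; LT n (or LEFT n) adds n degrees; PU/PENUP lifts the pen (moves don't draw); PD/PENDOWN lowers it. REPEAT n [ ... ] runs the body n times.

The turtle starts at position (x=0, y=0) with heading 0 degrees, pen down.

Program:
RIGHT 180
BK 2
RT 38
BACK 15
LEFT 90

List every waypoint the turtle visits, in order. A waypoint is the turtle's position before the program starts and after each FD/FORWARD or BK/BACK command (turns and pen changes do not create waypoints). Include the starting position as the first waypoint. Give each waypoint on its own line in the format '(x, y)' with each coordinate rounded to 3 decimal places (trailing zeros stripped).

Executing turtle program step by step:
Start: pos=(0,0), heading=0, pen down
RT 180: heading 0 -> 180
BK 2: (0,0) -> (2,0) [heading=180, draw]
RT 38: heading 180 -> 142
BK 15: (2,0) -> (13.82,-9.235) [heading=142, draw]
LT 90: heading 142 -> 232
Final: pos=(13.82,-9.235), heading=232, 2 segment(s) drawn
Waypoints (3 total):
(0, 0)
(2, 0)
(13.82, -9.235)

Answer: (0, 0)
(2, 0)
(13.82, -9.235)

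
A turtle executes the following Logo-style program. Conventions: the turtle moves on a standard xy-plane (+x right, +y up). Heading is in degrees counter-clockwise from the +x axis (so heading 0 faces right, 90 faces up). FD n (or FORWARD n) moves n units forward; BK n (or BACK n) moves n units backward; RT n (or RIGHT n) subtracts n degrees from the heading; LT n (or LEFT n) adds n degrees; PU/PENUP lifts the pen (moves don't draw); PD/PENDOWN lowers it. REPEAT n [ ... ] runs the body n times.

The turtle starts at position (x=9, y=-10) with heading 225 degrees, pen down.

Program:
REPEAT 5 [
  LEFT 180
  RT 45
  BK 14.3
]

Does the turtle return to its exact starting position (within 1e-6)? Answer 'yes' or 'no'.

Answer: no

Derivation:
Executing turtle program step by step:
Start: pos=(9,-10), heading=225, pen down
REPEAT 5 [
  -- iteration 1/5 --
  LT 180: heading 225 -> 45
  RT 45: heading 45 -> 0
  BK 14.3: (9,-10) -> (-5.3,-10) [heading=0, draw]
  -- iteration 2/5 --
  LT 180: heading 0 -> 180
  RT 45: heading 180 -> 135
  BK 14.3: (-5.3,-10) -> (4.812,-20.112) [heading=135, draw]
  -- iteration 3/5 --
  LT 180: heading 135 -> 315
  RT 45: heading 315 -> 270
  BK 14.3: (4.812,-20.112) -> (4.812,-5.812) [heading=270, draw]
  -- iteration 4/5 --
  LT 180: heading 270 -> 90
  RT 45: heading 90 -> 45
  BK 14.3: (4.812,-5.812) -> (-5.3,-15.923) [heading=45, draw]
  -- iteration 5/5 --
  LT 180: heading 45 -> 225
  RT 45: heading 225 -> 180
  BK 14.3: (-5.3,-15.923) -> (9,-15.923) [heading=180, draw]
]
Final: pos=(9,-15.923), heading=180, 5 segment(s) drawn

Start position: (9, -10)
Final position: (9, -15.923)
Distance = 5.923; >= 1e-6 -> NOT closed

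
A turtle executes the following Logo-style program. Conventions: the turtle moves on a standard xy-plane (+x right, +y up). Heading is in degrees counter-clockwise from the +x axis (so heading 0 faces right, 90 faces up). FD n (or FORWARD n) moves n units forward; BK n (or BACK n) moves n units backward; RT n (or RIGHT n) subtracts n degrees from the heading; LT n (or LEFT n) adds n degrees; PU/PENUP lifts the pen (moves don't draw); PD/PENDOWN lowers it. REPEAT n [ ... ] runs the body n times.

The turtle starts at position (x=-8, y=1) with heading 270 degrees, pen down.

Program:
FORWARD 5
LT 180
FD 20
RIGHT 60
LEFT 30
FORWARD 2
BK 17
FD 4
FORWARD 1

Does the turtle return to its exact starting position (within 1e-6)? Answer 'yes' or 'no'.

Executing turtle program step by step:
Start: pos=(-8,1), heading=270, pen down
FD 5: (-8,1) -> (-8,-4) [heading=270, draw]
LT 180: heading 270 -> 90
FD 20: (-8,-4) -> (-8,16) [heading=90, draw]
RT 60: heading 90 -> 30
LT 30: heading 30 -> 60
FD 2: (-8,16) -> (-7,17.732) [heading=60, draw]
BK 17: (-7,17.732) -> (-15.5,3.01) [heading=60, draw]
FD 4: (-15.5,3.01) -> (-13.5,6.474) [heading=60, draw]
FD 1: (-13.5,6.474) -> (-13,7.34) [heading=60, draw]
Final: pos=(-13,7.34), heading=60, 6 segment(s) drawn

Start position: (-8, 1)
Final position: (-13, 7.34)
Distance = 8.074; >= 1e-6 -> NOT closed

Answer: no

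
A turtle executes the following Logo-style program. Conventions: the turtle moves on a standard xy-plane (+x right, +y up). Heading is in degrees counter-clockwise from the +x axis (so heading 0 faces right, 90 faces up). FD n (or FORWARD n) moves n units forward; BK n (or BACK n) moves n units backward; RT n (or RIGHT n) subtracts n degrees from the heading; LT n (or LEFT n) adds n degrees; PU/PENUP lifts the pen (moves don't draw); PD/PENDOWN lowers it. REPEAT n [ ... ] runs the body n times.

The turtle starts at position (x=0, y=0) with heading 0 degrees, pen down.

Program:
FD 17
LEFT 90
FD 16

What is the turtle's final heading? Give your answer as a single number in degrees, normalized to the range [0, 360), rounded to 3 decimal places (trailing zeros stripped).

Executing turtle program step by step:
Start: pos=(0,0), heading=0, pen down
FD 17: (0,0) -> (17,0) [heading=0, draw]
LT 90: heading 0 -> 90
FD 16: (17,0) -> (17,16) [heading=90, draw]
Final: pos=(17,16), heading=90, 2 segment(s) drawn

Answer: 90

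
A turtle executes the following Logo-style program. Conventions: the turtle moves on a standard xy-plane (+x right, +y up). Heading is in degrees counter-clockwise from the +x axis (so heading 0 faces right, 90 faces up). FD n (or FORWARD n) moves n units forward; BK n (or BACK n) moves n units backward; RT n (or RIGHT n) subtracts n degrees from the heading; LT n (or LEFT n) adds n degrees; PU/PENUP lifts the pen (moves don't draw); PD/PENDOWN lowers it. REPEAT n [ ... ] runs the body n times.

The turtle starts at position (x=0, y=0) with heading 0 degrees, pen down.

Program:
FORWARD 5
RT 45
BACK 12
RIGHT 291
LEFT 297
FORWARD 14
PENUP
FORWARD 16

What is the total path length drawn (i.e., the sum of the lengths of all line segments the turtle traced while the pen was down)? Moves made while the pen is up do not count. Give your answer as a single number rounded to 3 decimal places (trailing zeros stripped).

Answer: 31

Derivation:
Executing turtle program step by step:
Start: pos=(0,0), heading=0, pen down
FD 5: (0,0) -> (5,0) [heading=0, draw]
RT 45: heading 0 -> 315
BK 12: (5,0) -> (-3.485,8.485) [heading=315, draw]
RT 291: heading 315 -> 24
LT 297: heading 24 -> 321
FD 14: (-3.485,8.485) -> (7.395,-0.325) [heading=321, draw]
PU: pen up
FD 16: (7.395,-0.325) -> (19.829,-10.394) [heading=321, move]
Final: pos=(19.829,-10.394), heading=321, 3 segment(s) drawn

Segment lengths:
  seg 1: (0,0) -> (5,0), length = 5
  seg 2: (5,0) -> (-3.485,8.485), length = 12
  seg 3: (-3.485,8.485) -> (7.395,-0.325), length = 14
Total = 31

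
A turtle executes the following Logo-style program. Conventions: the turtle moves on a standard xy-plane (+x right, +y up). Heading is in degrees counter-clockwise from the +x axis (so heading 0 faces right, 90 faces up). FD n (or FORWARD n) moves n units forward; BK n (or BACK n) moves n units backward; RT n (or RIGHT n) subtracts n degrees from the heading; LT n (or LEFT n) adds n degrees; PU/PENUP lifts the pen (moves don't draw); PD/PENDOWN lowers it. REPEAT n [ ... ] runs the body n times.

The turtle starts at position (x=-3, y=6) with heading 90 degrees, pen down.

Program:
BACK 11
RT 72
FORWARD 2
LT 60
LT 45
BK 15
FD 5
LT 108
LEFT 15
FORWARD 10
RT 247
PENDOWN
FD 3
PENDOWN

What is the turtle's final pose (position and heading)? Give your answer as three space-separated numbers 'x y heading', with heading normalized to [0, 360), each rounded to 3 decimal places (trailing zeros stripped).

Answer: 3.281 -21.956 359

Derivation:
Executing turtle program step by step:
Start: pos=(-3,6), heading=90, pen down
BK 11: (-3,6) -> (-3,-5) [heading=90, draw]
RT 72: heading 90 -> 18
FD 2: (-3,-5) -> (-1.098,-4.382) [heading=18, draw]
LT 60: heading 18 -> 78
LT 45: heading 78 -> 123
BK 15: (-1.098,-4.382) -> (7.072,-16.962) [heading=123, draw]
FD 5: (7.072,-16.962) -> (4.349,-12.769) [heading=123, draw]
LT 108: heading 123 -> 231
LT 15: heading 231 -> 246
FD 10: (4.349,-12.769) -> (0.281,-21.904) [heading=246, draw]
RT 247: heading 246 -> 359
PD: pen down
FD 3: (0.281,-21.904) -> (3.281,-21.956) [heading=359, draw]
PD: pen down
Final: pos=(3.281,-21.956), heading=359, 6 segment(s) drawn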